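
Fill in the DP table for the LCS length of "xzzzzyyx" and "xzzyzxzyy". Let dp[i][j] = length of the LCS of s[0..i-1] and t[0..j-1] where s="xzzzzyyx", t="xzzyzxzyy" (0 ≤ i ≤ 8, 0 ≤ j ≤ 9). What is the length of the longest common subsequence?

   ''  x  z  z  y  z  x  z  y  y
''  0  0  0  0  0  0  0  0  0  0
 x  0  1  1  1  1  1  1  1  1  1
 z  0  1  2  2  2  2  2  2  2  2
 z  0  1  2  3  3  3  3  3  3  3
 z  0  1  2  3  3  4  4  4  4  4
 z  0  1  2  3  3  4  4  5  5  5
 y  0  1  2  3  4  4  4  5  6  6
 y  0  1  2  3  4  4  4  5  6  7
 x  0  1  2  3  4  4  5  5  6  7

7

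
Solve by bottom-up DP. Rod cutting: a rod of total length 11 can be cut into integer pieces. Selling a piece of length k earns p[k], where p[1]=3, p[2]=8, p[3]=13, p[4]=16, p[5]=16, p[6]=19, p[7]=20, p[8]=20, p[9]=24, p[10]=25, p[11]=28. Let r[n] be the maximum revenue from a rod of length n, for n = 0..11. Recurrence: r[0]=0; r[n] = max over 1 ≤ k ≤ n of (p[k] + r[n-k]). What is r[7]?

   n    0    1    2    3    4    5    6    7    8    9   10   11
r[n]    0    3    8   13   16   21   26   29   34   39   42   47

29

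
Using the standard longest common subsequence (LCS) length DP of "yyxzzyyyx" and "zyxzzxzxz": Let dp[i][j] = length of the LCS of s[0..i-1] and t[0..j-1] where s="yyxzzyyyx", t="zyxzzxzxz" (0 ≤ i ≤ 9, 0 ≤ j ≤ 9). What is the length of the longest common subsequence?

   ''  z  y  x  z  z  x  z  x  z
''  0  0  0  0  0  0  0  0  0  0
 y  0  0  1  1  1  1  1  1  1  1
 y  0  0  1  1  1  1  1  1  1  1
 x  0  0  1  2  2  2  2  2  2  2
 z  0  1  1  2  3  3  3  3  3  3
 z  0  1  1  2  3  4  4  4  4  4
 y  0  1  2  2  3  4  4  4  4  4
 y  0  1  2  2  3  4  4  4  4  4
 y  0  1  2  2  3  4  4  4  4  4
 x  0  1  2  3  3  4  5  5  5  5

5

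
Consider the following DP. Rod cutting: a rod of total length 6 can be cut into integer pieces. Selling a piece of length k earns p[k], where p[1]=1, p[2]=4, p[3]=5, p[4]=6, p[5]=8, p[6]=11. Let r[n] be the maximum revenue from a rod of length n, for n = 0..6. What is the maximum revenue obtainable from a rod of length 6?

12

   n    0    1    2    3    4    5    6
r[n]    0    1    4    5    8    9   12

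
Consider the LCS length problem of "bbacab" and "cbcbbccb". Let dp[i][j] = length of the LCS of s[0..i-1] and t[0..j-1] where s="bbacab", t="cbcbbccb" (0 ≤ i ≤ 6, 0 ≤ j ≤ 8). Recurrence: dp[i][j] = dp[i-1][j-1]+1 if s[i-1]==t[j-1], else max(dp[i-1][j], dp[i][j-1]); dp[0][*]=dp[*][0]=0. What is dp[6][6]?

3

   ''  c  b  c  b  b  c  c  b
''  0  0  0  0  0  0  0  0  0
 b  0  0  1  1  1  1  1  1  1
 b  0  0  1  1  2  2  2  2  2
 a  0  0  1  1  2  2  2  2  2
 c  0  1  1  2  2  2  3  3  3
 a  0  1  1  2  2  2  3  3  3
 b  0  1  2  2  3  3  3  3  4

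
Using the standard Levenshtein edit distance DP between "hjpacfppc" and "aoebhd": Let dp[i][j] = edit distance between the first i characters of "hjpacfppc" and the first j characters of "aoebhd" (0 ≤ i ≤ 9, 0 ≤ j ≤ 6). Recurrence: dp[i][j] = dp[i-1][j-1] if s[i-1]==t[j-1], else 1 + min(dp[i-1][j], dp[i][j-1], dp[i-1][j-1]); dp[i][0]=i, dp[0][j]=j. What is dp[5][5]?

   ''  a  o  e  b  h  d
''  0  1  2  3  4  5  6
 h  1  1  2  3  4  4  5
 j  2  2  2  3  4  5  5
 p  3  3  3  3  4  5  6
 a  4  3  4  4  4  5  6
 c  5  4  4  5  5  5  6
 f  6  5  5  5  6  6  6
 p  7  6  6  6  6  7  7
 p  8  7  7  7  7  7  8
 c  9  8  8  8  8  8  8

5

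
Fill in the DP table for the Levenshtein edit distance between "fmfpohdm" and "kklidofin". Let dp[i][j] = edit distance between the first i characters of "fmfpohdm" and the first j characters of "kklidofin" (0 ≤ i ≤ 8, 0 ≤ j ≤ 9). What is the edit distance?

8

   ''  k  k  l  i  d  o  f  i  n
''  0  1  2  3  4  5  6  7  8  9
 f  1  1  2  3  4  5  6  6  7  8
 m  2  2  2  3  4  5  6  7  7  8
 f  3  3  3  3  4  5  6  6  7  8
 p  4  4  4  4  4  5  6  7  7  8
 o  5  5  5  5  5  5  5  6  7  8
 h  6  6  6  6  6  6  6  6  7  8
 d  7  7  7  7  7  6  7  7  7  8
 m  8  8  8  8  8  7  7  8  8  8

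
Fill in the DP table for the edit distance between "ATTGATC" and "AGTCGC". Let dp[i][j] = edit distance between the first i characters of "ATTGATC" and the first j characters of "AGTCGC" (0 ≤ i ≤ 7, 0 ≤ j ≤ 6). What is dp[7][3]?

   ''  A  G  T  C  G  C
''  0  1  2  3  4  5  6
 A  1  0  1  2  3  4  5
 T  2  1  1  1  2  3  4
 T  3  2  2  1  2  3  4
 G  4  3  2  2  2  2  3
 A  5  4  3  3  3  3  3
 T  6  5  4  3  4  4  4
 C  7  6  5  4  3  4  4

4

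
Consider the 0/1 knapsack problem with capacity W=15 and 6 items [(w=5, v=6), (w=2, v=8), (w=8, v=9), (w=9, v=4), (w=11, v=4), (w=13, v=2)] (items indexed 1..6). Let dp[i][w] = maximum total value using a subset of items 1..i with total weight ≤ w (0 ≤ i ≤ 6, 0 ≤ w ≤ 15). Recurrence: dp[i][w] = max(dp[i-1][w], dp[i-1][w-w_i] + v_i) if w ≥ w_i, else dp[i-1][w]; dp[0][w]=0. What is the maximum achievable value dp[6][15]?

i\w   0   1   2   3   4   5   6   7   8   9  10  11  12  13  14  15
  0   0   0   0   0   0   0   0   0   0   0   0   0   0   0   0   0
  1   0   0   0   0   0   6   6   6   6   6   6   6   6   6   6   6
  2   0   0   8   8   8   8   8  14  14  14  14  14  14  14  14  14
  3   0   0   8   8   8   8   8  14  14  14  17  17  17  17  17  23
  4   0   0   8   8   8   8   8  14  14  14  17  17  17  17  17  23
  5   0   0   8   8   8   8   8  14  14  14  17  17  17  17  17  23
  6   0   0   8   8   8   8   8  14  14  14  17  17  17  17  17  23

23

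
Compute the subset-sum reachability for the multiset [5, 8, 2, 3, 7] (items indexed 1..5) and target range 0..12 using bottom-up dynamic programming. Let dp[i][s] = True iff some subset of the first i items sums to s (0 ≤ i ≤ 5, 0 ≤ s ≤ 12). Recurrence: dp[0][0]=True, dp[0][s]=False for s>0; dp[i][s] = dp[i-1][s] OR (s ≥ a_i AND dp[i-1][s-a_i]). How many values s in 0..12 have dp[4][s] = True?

i\s   0   1   2   3   4   5   6   7   8   9  10  11  12
  0   T   F   F   F   F   F   F   F   F   F   F   F   F
  1   T   F   F   F   F   T   F   F   F   F   F   F   F
  2   T   F   F   F   F   T   F   F   T   F   F   F   F
  3   T   F   T   F   F   T   F   T   T   F   T   F   F
  4   T   F   T   T   F   T   F   T   T   F   T   T   F
  5   T   F   T   T   F   T   F   T   T   T   T   T   T

8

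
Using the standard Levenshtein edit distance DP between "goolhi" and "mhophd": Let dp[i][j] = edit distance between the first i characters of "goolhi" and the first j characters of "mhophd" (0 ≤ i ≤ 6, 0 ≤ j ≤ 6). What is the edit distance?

4

   ''  m  h  o  p  h  d
''  0  1  2  3  4  5  6
 g  1  1  2  3  4  5  6
 o  2  2  2  2  3  4  5
 o  3  3  3  2  3  4  5
 l  4  4  4  3  3  4  5
 h  5  5  4  4  4  3  4
 i  6  6  5  5  5  4  4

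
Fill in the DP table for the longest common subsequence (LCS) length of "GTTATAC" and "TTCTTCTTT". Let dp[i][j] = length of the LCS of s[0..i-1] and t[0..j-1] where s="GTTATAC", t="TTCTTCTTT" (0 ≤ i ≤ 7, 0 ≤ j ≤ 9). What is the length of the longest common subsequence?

   ''  T  T  C  T  T  C  T  T  T
''  0  0  0  0  0  0  0  0  0  0
 G  0  0  0  0  0  0  0  0  0  0
 T  0  1  1  1  1  1  1  1  1  1
 T  0  1  2  2  2  2  2  2  2  2
 A  0  1  2  2  2  2  2  2  2  2
 T  0  1  2  2  3  3  3  3  3  3
 A  0  1  2  2  3  3  3  3  3  3
 C  0  1  2  3  3  3  4  4  4  4

4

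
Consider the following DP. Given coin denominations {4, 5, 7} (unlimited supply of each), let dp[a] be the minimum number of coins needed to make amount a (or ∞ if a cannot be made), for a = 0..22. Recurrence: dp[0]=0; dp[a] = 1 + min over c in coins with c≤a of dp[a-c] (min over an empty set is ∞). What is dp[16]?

 a  0  1  2  3  4  5  6  7  8  9 10 11 12 13 14 15 16 17 18 19 20 21 22
dp  0  -  -  -  1  1  -  1  2  2  2  2  2  3  2  3  3  3  3  3  4  3  4
(- denotes ∞ / unreachable)

3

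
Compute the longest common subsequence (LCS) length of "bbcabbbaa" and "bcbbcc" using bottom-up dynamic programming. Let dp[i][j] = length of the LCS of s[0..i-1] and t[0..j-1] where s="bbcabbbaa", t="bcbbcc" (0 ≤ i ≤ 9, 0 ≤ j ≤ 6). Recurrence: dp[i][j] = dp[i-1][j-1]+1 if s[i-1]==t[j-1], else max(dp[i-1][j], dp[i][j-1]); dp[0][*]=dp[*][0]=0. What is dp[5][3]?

   ''  b  c  b  b  c  c
''  0  0  0  0  0  0  0
 b  0  1  1  1  1  1  1
 b  0  1  1  2  2  2  2
 c  0  1  2  2  2  3  3
 a  0  1  2  2  2  3  3
 b  0  1  2  3  3  3  3
 b  0  1  2  3  4  4  4
 b  0  1  2  3  4  4  4
 a  0  1  2  3  4  4  4
 a  0  1  2  3  4  4  4

3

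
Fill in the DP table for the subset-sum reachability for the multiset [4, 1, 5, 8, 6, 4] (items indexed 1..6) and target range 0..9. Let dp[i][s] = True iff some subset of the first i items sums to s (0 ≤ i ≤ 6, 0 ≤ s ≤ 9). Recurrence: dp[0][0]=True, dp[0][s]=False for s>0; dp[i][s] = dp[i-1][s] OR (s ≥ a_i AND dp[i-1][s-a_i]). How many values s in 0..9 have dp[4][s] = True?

i\s   0   1   2   3   4   5   6   7   8   9
  0   T   F   F   F   F   F   F   F   F   F
  1   T   F   F   F   T   F   F   F   F   F
  2   T   T   F   F   T   T   F   F   F   F
  3   T   T   F   F   T   T   T   F   F   T
  4   T   T   F   F   T   T   T   F   T   T
  5   T   T   F   F   T   T   T   T   T   T
  6   T   T   F   F   T   T   T   T   T   T

7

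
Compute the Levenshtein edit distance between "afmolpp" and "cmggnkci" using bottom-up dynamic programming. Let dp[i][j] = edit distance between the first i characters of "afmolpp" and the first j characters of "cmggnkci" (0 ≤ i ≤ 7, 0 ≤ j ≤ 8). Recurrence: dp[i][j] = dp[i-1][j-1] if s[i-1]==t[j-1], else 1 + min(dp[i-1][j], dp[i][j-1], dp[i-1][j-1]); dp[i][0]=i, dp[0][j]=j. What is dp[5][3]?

4

   ''  c  m  g  g  n  k  c  i
''  0  1  2  3  4  5  6  7  8
 a  1  1  2  3  4  5  6  7  8
 f  2  2  2  3  4  5  6  7  8
 m  3  3  2  3  4  5  6  7  8
 o  4  4  3  3  4  5  6  7  8
 l  5  5  4  4  4  5  6  7  8
 p  6  6  5  5  5  5  6  7  8
 p  7  7  6  6  6  6  6  7  8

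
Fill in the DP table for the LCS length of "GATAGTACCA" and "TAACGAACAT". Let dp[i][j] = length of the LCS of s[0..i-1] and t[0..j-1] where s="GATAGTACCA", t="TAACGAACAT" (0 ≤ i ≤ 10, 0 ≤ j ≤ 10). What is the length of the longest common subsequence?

6

   ''  T  A  A  C  G  A  A  C  A  T
''  0  0  0  0  0  0  0  0  0  0  0
 G  0  0  0  0  0  1  1  1  1  1  1
 A  0  0  1  1  1  1  2  2  2  2  2
 T  0  1  1  1  1  1  2  2  2  2  3
 A  0  1  2  2  2  2  2  3  3  3  3
 G  0  1  2  2  2  3  3  3  3  3  3
 T  0  1  2  2  2  3  3  3  3  3  4
 A  0  1  2  3  3  3  4  4  4  4  4
 C  0  1  2  3  4  4  4  4  5  5  5
 C  0  1  2  3  4  4  4  4  5  5  5
 A  0  1  2  3  4  4  5  5  5  6  6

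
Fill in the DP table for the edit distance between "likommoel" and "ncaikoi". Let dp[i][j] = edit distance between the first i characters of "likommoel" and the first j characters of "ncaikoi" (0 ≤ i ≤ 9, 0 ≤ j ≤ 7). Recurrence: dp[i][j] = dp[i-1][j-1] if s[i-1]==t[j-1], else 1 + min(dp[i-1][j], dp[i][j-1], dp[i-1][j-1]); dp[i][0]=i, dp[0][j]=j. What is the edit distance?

   ''  n  c  a  i  k  o  i
''  0  1  2  3  4  5  6  7
 l  1  1  2  3  4  5  6  7
 i  2  2  2  3  3  4  5  6
 k  3  3  3  3  4  3  4  5
 o  4  4  4  4  4  4  3  4
 m  5  5  5  5  5  5  4  4
 m  6  6  6  6  6  6  5  5
 o  7  7  7  7  7  7  6  6
 e  8  8  8  8  8  8  7  7
 l  9  9  9  9  9  9  8  8

8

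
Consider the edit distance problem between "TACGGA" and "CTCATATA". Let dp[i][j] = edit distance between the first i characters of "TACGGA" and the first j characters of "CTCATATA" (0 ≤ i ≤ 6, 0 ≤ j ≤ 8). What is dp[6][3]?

   ''  C  T  C  A  T  A  T  A
''  0  1  2  3  4  5  6  7  8
 T  1  1  1  2  3  4  5  6  7
 A  2  2  2  2  2  3  4  5  6
 C  3  2  3  2  3  3  4  5  6
 G  4  3  3  3  3  4  4  5  6
 G  5  4  4  4  4  4  5  5  6
 A  6  5  5  5  4  5  4  5  5

5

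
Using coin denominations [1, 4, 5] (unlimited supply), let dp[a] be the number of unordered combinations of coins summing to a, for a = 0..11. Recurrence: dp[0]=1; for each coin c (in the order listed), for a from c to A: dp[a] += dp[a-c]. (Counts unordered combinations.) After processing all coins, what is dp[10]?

after  coin     0     1     2     3     4     5     6     7     8     9    10    11
          1     1     1     1     1     1     1     1     1     1     1     1     1
          4     1     1     1     1     2     2     2     2     3     3     3     3
          5     1     1     1     1     2     3     3     3     4     5     6     6

6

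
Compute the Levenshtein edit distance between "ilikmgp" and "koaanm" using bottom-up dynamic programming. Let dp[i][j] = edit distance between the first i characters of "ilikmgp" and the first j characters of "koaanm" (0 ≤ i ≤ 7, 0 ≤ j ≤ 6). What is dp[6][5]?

   ''  k  o  a  a  n  m
''  0  1  2  3  4  5  6
 i  1  1  2  3  4  5  6
 l  2  2  2  3  4  5  6
 i  3  3  3  3  4  5  6
 k  4  3  4  4  4  5  6
 m  5  4  4  5  5  5  5
 g  6  5  5  5  6  6  6
 p  7  6  6  6  6  7  7

6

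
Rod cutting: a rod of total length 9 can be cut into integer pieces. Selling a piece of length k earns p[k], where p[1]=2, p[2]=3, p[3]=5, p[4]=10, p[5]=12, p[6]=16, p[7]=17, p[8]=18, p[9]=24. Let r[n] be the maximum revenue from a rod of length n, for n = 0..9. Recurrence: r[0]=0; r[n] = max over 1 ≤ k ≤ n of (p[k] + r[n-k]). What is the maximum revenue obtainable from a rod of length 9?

24

   n    0    1    2    3    4    5    6    7    8    9
r[n]    0    2    4    6   10   12   16   18   20   24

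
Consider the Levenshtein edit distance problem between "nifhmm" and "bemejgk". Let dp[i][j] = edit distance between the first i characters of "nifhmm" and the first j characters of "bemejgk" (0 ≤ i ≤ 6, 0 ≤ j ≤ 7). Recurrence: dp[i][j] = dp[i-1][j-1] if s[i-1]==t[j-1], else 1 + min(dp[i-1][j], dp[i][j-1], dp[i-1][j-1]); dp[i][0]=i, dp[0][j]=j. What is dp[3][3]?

   ''  b  e  m  e  j  g  k
''  0  1  2  3  4  5  6  7
 n  1  1  2  3  4  5  6  7
 i  2  2  2  3  4  5  6  7
 f  3  3  3  3  4  5  6  7
 h  4  4  4  4  4  5  6  7
 m  5  5  5  4  5  5  6  7
 m  6  6  6  5  5  6  6  7

3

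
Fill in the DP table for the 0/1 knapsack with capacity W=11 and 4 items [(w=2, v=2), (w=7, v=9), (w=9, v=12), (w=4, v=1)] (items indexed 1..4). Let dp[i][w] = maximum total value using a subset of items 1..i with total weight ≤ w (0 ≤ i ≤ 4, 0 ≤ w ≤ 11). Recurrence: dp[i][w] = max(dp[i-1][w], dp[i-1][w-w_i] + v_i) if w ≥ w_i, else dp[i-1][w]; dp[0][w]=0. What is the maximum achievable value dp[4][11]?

i\w   0   1   2   3   4   5   6   7   8   9  10  11
  0   0   0   0   0   0   0   0   0   0   0   0   0
  1   0   0   2   2   2   2   2   2   2   2   2   2
  2   0   0   2   2   2   2   2   9   9  11  11  11
  3   0   0   2   2   2   2   2   9   9  12  12  14
  4   0   0   2   2   2   2   3   9   9  12  12  14

14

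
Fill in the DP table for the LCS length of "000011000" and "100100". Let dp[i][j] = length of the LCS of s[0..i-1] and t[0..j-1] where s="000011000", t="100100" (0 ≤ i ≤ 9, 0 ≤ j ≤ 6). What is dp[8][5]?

4

   ''  1  0  0  1  0  0
''  0  0  0  0  0  0  0
 0  0  0  1  1  1  1  1
 0  0  0  1  2  2  2  2
 0  0  0  1  2  2  3  3
 0  0  0  1  2  2  3  4
 1  0  1  1  2  3  3  4
 1  0  1  1  2  3  3  4
 0  0  1  2  2  3  4  4
 0  0  1  2  3  3  4  5
 0  0  1  2  3  3  4  5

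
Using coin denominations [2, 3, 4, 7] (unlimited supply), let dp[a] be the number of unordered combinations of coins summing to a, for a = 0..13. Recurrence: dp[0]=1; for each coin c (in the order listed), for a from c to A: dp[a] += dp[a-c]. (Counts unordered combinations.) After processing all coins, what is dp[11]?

6

after  coin     0     1     2     3     4     5     6     7     8     9    10    11    12    13
          2     1     0     1     0     1     0     1     0     1     0     1     0     1     0
          3     1     0     1     1     1     1     2     1     2     2     2     2     3     2
          4     1     0     1     1     2     1     3     2     4     3     5     4     7     5
          7     1     0     1     1     2     1     3     3     4     4     6     6     8     8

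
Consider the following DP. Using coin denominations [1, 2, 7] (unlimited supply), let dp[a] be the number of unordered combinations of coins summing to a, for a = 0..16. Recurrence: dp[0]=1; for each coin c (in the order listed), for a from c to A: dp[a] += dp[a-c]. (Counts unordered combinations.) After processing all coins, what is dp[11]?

after  coin     0     1     2     3     4     5     6     7     8     9    10    11    12    13    14    15    16
          1     1     1     1     1     1     1     1     1     1     1     1     1     1     1     1     1     1
          2     1     1     2     2     3     3     4     4     5     5     6     6     7     7     8     8     9
          7     1     1     2     2     3     3     4     5     6     7     8     9    10    11    13    14    16

9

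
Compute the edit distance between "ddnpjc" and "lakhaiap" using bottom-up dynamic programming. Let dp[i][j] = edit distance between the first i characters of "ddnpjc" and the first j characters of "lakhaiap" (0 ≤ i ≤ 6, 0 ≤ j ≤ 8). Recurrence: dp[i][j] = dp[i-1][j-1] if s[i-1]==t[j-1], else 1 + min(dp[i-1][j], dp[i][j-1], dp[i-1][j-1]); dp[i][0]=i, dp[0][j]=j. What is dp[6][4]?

6

   ''  l  a  k  h  a  i  a  p
''  0  1  2  3  4  5  6  7  8
 d  1  1  2  3  4  5  6  7  8
 d  2  2  2  3  4  5  6  7  8
 n  3  3  3  3  4  5  6  7  8
 p  4  4  4  4  4  5  6  7  7
 j  5  5  5  5  5  5  6  7  8
 c  6  6  6  6  6  6  6  7  8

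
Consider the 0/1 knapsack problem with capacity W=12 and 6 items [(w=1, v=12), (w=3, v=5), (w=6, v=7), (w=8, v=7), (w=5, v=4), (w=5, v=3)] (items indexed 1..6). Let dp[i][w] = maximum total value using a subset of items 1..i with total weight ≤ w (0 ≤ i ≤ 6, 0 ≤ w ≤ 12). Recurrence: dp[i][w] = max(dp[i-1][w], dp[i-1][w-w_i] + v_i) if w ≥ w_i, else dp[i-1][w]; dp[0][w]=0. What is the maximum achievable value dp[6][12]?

24

i\w   0   1   2   3   4   5   6   7   8   9  10  11  12
  0   0   0   0   0   0   0   0   0   0   0   0   0   0
  1   0  12  12  12  12  12  12  12  12  12  12  12  12
  2   0  12  12  12  17  17  17  17  17  17  17  17  17
  3   0  12  12  12  17  17  17  19  19  19  24  24  24
  4   0  12  12  12  17  17  17  19  19  19  24  24  24
  5   0  12  12  12  17  17  17  19  19  21  24  24  24
  6   0  12  12  12  17  17  17  19  19  21  24  24  24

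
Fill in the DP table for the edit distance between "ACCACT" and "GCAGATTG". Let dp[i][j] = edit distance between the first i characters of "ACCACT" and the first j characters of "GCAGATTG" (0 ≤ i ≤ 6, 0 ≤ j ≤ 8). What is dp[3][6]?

   ''  G  C  A  G  A  T  T  G
''  0  1  2  3  4  5  6  7  8
 A  1  1  2  2  3  4  5  6  7
 C  2  2  1  2  3  4  5  6  7
 C  3  3  2  2  3  4  5  6  7
 A  4  4  3  2  3  3  4  5  6
 C  5  5  4  3  3  4  4  5  6
 T  6  6  5  4  4  4  4  4  5

5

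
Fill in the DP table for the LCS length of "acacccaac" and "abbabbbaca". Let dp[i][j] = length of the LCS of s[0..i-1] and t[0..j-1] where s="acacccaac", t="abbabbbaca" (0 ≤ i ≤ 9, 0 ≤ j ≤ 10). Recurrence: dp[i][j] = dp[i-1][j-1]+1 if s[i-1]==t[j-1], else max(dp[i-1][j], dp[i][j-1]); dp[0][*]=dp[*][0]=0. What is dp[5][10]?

   ''  a  b  b  a  b  b  b  a  c  a
''  0  0  0  0  0  0  0  0  0  0  0
 a  0  1  1  1  1  1  1  1  1  1  1
 c  0  1  1  1  1  1  1  1  1  2  2
 a  0  1  1  1  2  2  2  2  2  2  3
 c  0  1  1  1  2  2  2  2  2  3  3
 c  0  1  1  1  2  2  2  2  2  3  3
 c  0  1  1  1  2  2  2  2  2  3  3
 a  0  1  1  1  2  2  2  2  3  3  4
 a  0  1  1  1  2  2  2  2  3  3  4
 c  0  1  1  1  2  2  2  2  3  4  4

3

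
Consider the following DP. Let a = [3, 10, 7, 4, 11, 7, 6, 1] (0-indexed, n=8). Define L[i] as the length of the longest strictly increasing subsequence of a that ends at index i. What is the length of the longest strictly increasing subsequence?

3

   i    0    1    2    3    4    5    6    7
a[i]    3   10    7    4   11    7    6    1
L[i]    1    2    2    2    3    3    3    1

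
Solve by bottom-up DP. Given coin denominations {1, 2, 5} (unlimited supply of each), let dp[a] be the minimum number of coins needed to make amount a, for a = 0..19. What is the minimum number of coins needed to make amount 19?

5

 a  0  1  2  3  4  5  6  7  8  9 10 11 12 13 14 15 16 17 18 19
dp  0  1  1  2  2  1  2  2  3  3  2  3  3  4  4  3  4  4  5  5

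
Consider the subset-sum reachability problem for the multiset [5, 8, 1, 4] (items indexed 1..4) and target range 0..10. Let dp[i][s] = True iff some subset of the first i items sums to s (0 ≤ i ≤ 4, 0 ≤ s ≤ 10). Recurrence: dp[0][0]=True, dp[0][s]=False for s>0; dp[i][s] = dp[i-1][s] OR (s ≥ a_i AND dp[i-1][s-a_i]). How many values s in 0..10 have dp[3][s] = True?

6

i\s   0   1   2   3   4   5   6   7   8   9  10
  0   T   F   F   F   F   F   F   F   F   F   F
  1   T   F   F   F   F   T   F   F   F   F   F
  2   T   F   F   F   F   T   F   F   T   F   F
  3   T   T   F   F   F   T   T   F   T   T   F
  4   T   T   F   F   T   T   T   F   T   T   T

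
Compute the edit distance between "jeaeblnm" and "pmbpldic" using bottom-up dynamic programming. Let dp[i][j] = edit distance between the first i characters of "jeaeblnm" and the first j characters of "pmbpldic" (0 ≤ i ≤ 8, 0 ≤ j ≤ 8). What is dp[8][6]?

7

   ''  p  m  b  p  l  d  i  c
''  0  1  2  3  4  5  6  7  8
 j  1  1  2  3  4  5  6  7  8
 e  2  2  2  3  4  5  6  7  8
 a  3  3  3  3  4  5  6  7  8
 e  4  4  4  4  4  5  6  7  8
 b  5  5  5  4  5  5  6  7  8
 l  6  6  6  5  5  5  6  7  8
 n  7  7  7  6  6  6  6  7  8
 m  8  8  7  7  7  7  7  7  8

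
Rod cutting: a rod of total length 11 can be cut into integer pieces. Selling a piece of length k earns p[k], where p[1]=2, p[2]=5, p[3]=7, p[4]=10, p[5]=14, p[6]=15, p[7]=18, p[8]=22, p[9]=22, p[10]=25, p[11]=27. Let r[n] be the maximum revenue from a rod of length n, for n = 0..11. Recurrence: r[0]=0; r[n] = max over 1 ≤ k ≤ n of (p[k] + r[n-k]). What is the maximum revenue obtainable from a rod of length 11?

30

   n    0    1    2    3    4    5    6    7    8    9   10   11
r[n]    0    2    5    7   10   14   16   19   22   24   28   30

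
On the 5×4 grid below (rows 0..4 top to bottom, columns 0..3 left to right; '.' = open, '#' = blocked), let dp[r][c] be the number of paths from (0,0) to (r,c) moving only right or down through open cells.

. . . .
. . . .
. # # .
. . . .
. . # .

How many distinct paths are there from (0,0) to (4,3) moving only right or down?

r\c   0   1   2   3
  0   1   1   1   1
  1   1   2   3   4
  2   1   0   0   4
  3   1   1   1   5
  4   1   2   0   5

5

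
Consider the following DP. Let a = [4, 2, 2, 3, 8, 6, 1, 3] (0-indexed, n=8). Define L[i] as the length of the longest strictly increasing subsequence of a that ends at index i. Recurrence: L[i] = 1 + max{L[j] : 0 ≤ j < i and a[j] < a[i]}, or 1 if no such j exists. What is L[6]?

   i    0    1    2    3    4    5    6    7
a[i]    4    2    2    3    8    6    1    3
L[i]    1    1    1    2    3    3    1    2

1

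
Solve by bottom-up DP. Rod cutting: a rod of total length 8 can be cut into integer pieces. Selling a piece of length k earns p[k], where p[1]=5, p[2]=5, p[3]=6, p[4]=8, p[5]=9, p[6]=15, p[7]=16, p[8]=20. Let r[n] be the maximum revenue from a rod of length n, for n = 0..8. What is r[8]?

   n    0    1    2    3    4    5    6    7    8
r[n]    0    5   10   15   20   25   30   35   40

40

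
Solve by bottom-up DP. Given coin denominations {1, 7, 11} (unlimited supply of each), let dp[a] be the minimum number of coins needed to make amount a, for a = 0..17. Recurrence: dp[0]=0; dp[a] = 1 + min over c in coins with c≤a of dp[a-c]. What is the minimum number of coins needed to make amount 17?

 a  0  1  2  3  4  5  6  7  8  9 10 11 12 13 14 15 16 17
dp  0  1  2  3  4  5  6  1  2  3  4  1  2  3  2  3  4  5

5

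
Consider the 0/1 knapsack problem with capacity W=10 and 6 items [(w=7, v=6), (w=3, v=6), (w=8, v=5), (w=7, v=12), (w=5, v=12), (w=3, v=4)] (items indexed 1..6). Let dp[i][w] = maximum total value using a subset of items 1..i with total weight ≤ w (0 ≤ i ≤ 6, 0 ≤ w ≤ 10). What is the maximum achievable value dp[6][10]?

18

i\w   0   1   2   3   4   5   6   7   8   9  10
  0   0   0   0   0   0   0   0   0   0   0   0
  1   0   0   0   0   0   0   0   6   6   6   6
  2   0   0   0   6   6   6   6   6   6   6  12
  3   0   0   0   6   6   6   6   6   6   6  12
  4   0   0   0   6   6   6   6  12  12  12  18
  5   0   0   0   6   6  12  12  12  18  18  18
  6   0   0   0   6   6  12  12  12  18  18  18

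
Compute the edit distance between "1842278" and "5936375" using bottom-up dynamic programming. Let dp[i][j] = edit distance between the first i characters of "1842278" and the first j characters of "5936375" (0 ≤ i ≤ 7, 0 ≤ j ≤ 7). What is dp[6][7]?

   ''  5  9  3  6  3  7  5
''  0  1  2  3  4  5  6  7
 1  1  1  2  3  4  5  6  7
 8  2  2  2  3  4  5  6  7
 4  3  3  3  3  4  5  6  7
 2  4  4  4  4  4  5  6  7
 2  5  5  5  5  5  5  6  7
 7  6  6  6  6  6  6  5  6
 8  7  7  7  7  7  7  6  6

6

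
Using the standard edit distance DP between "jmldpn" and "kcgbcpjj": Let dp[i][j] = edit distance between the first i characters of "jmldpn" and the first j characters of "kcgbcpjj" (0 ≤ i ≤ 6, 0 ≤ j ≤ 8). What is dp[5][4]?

   ''  k  c  g  b  c  p  j  j
''  0  1  2  3  4  5  6  7  8
 j  1  1  2  3  4  5  6  6  7
 m  2  2  2  3  4  5  6  7  7
 l  3  3  3  3  4  5  6  7  8
 d  4  4  4  4  4  5  6  7  8
 p  5  5  5  5  5  5  5  6  7
 n  6  6  6  6  6  6  6  6  7

5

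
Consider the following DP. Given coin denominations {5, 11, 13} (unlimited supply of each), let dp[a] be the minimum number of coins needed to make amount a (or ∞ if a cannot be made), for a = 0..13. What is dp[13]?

1

 a  0  1  2  3  4  5  6  7  8  9 10 11 12 13
dp  0  -  -  -  -  1  -  -  -  -  2  1  -  1
(- denotes ∞ / unreachable)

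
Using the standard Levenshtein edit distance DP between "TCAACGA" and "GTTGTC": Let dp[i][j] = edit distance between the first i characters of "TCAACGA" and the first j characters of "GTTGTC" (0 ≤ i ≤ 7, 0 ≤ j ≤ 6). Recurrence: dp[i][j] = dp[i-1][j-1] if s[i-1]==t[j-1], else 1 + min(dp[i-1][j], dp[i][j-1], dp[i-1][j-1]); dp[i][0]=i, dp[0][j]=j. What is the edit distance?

6

   ''  G  T  T  G  T  C
''  0  1  2  3  4  5  6
 T  1  1  1  2  3  4  5
 C  2  2  2  2  3  4  4
 A  3  3  3  3  3  4  5
 A  4  4  4  4  4  4  5
 C  5  5  5  5  5  5  4
 G  6  5  6  6  5  6  5
 A  7  6  6  7  6  6  6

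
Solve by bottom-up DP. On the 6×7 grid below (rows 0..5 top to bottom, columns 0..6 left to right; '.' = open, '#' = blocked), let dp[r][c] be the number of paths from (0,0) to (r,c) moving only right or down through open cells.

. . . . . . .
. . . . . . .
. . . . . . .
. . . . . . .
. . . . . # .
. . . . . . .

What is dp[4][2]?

r\c   0   1   2   3   4   5   6
  0   1   1   1   1   1   1   1
  1   1   2   3   4   5   6   7
  2   1   3   6  10  15  21  28
  3   1   4  10  20  35  56  84
  4   1   5  15  35  70   0  84
  5   1   6  21  56 126 126 210

15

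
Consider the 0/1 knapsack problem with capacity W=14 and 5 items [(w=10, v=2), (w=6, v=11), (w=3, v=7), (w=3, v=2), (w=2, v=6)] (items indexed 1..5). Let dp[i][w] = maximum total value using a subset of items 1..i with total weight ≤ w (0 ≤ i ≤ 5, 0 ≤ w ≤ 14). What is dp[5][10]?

18

i\w   0   1   2   3   4   5   6   7   8   9  10  11  12  13  14
  0   0   0   0   0   0   0   0   0   0   0   0   0   0   0   0
  1   0   0   0   0   0   0   0   0   0   0   2   2   2   2   2
  2   0   0   0   0   0   0  11  11  11  11  11  11  11  11  11
  3   0   0   0   7   7   7  11  11  11  18  18  18  18  18  18
  4   0   0   0   7   7   7  11  11  11  18  18  18  20  20  20
  5   0   0   6   7   7  13  13  13  17  18  18  24  24  24  26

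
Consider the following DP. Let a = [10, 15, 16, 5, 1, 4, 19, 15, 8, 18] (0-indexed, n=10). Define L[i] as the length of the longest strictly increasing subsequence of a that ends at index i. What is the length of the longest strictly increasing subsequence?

4

   i    0    1    2    3    4    5    6    7    8    9
a[i]   10   15   16    5    1    4   19   15    8   18
L[i]    1    2    3    1    1    2    4    3    3    4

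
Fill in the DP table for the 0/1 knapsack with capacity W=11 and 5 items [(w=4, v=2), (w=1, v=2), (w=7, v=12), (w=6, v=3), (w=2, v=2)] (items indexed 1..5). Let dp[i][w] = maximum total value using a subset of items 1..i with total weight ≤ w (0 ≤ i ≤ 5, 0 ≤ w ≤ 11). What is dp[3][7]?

i\w   0   1   2   3   4   5   6   7   8   9  10  11
  0   0   0   0   0   0   0   0   0   0   0   0   0
  1   0   0   0   0   2   2   2   2   2   2   2   2
  2   0   2   2   2   2   4   4   4   4   4   4   4
  3   0   2   2   2   2   4   4  12  14  14  14  14
  4   0   2   2   2   2   4   4  12  14  14  14  14
  5   0   2   2   4   4   4   4  12  14  14  16  16

12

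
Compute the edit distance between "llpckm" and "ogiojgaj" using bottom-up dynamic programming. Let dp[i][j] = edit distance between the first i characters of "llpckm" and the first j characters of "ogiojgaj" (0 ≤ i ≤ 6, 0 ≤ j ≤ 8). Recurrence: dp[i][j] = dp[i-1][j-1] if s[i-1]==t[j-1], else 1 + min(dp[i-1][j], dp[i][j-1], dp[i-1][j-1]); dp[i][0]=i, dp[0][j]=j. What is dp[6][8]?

   ''  o  g  i  o  j  g  a  j
''  0  1  2  3  4  5  6  7  8
 l  1  1  2  3  4  5  6  7  8
 l  2  2  2  3  4  5  6  7  8
 p  3  3  3  3  4  5  6  7  8
 c  4  4  4  4  4  5  6  7  8
 k  5  5  5  5  5  5  6  7  8
 m  6  6  6  6  6  6  6  7  8

8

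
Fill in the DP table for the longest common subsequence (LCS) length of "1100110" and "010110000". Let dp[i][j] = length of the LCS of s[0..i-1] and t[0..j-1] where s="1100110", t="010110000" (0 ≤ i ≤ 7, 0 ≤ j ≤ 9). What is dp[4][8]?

4

   ''  0  1  0  1  1  0  0  0  0
''  0  0  0  0  0  0  0  0  0  0
 1  0  0  1  1  1  1  1  1  1  1
 1  0  0  1  1  2  2  2  2  2  2
 0  0  1  1  2  2  2  3  3  3  3
 0  0  1  1  2  2  2  3  4  4  4
 1  0  1  2  2  3  3  3  4  4  4
 1  0  1  2  2  3  4  4  4  4  4
 0  0  1  2  3  3  4  5  5  5  5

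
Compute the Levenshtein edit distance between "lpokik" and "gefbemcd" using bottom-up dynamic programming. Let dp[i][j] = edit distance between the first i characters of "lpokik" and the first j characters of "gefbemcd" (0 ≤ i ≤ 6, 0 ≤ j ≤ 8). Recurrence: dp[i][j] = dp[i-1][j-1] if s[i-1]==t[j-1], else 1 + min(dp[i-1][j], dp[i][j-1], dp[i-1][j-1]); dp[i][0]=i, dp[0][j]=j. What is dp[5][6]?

   ''  g  e  f  b  e  m  c  d
''  0  1  2  3  4  5  6  7  8
 l  1  1  2  3  4  5  6  7  8
 p  2  2  2  3  4  5  6  7  8
 o  3  3  3  3  4  5  6  7  8
 k  4  4  4  4  4  5  6  7  8
 i  5  5  5  5  5  5  6  7  8
 k  6  6  6  6  6  6  6  7  8

6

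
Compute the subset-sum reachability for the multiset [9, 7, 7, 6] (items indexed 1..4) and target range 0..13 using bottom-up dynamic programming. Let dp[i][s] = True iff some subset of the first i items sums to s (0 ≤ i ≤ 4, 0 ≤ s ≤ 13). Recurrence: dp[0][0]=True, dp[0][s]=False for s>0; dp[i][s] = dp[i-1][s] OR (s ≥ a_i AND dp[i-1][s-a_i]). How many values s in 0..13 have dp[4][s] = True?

5

i\s   0   1   2   3   4   5   6   7   8   9  10  11  12  13
  0   T   F   F   F   F   F   F   F   F   F   F   F   F   F
  1   T   F   F   F   F   F   F   F   F   T   F   F   F   F
  2   T   F   F   F   F   F   F   T   F   T   F   F   F   F
  3   T   F   F   F   F   F   F   T   F   T   F   F   F   F
  4   T   F   F   F   F   F   T   T   F   T   F   F   F   T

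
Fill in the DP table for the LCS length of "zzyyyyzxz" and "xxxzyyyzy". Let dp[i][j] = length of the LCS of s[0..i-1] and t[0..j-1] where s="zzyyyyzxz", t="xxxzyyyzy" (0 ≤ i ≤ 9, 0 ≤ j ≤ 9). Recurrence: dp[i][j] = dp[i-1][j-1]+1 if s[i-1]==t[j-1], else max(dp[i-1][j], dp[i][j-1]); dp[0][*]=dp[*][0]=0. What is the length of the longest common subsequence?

5

   ''  x  x  x  z  y  y  y  z  y
''  0  0  0  0  0  0  0  0  0  0
 z  0  0  0  0  1  1  1  1  1  1
 z  0  0  0  0  1  1  1  1  2  2
 y  0  0  0  0  1  2  2  2  2  3
 y  0  0  0  0  1  2  3  3  3  3
 y  0  0  0  0  1  2  3  4  4  4
 y  0  0  0  0  1  2  3  4  4  5
 z  0  0  0  0  1  2  3  4  5  5
 x  0  1  1  1  1  2  3  4  5  5
 z  0  1  1  1  2  2  3  4  5  5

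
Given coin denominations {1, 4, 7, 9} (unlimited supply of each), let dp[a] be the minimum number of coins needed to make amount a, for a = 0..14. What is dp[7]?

1

 a  0  1  2  3  4  5  6  7  8  9 10 11 12 13 14
dp  0  1  2  3  1  2  3  1  2  1  2  2  3  2  2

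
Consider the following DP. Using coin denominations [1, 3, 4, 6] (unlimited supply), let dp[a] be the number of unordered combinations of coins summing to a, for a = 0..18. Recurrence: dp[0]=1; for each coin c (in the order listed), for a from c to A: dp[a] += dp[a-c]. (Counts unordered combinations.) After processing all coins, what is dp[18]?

after  coin     0     1     2     3     4     5     6     7     8     9    10    11    12    13    14    15    16    17    18
          1     1     1     1     1     1     1     1     1     1     1     1     1     1     1     1     1     1     1     1
          3     1     1     1     2     2     2     3     3     3     4     4     4     5     5     5     6     6     6     7
          4     1     1     1     2     3     3     4     5     6     7     8     9    11    12    13    15    17    18    20
          6     1     1     1     2     3     3     5     6     7     9    11    12    16    18    20    24    28    30    36

36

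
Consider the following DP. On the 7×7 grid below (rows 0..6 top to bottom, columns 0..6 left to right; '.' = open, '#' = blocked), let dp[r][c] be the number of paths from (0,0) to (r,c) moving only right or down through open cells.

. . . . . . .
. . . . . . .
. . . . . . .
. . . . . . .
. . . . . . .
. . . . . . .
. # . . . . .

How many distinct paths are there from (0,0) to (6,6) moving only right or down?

r\c   0   1   2   3   4   5   6
  0   1   1   1   1   1   1   1
  1   1   2   3   4   5   6   7
  2   1   3   6  10  15  21  28
  3   1   4  10  20  35  56  84
  4   1   5  15  35  70 126 210
  5   1   6  21  56 126 252 462
  6   1   0  21  77 203 455 917

917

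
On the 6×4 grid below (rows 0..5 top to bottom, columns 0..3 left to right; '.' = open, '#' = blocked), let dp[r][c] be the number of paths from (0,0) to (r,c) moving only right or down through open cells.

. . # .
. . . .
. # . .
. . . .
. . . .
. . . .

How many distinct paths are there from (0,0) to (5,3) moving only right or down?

r\c   0   1   2   3
  0   1   1   0   0
  1   1   2   2   2
  2   1   0   2   4
  3   1   1   3   7
  4   1   2   5  12
  5   1   3   8  20

20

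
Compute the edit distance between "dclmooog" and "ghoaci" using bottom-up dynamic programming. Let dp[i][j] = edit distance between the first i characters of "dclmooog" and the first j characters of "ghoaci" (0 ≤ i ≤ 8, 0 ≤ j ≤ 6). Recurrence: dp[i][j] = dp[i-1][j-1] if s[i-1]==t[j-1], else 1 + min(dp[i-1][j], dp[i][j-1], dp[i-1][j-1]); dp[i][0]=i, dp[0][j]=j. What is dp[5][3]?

4

   ''  g  h  o  a  c  i
''  0  1  2  3  4  5  6
 d  1  1  2  3  4  5  6
 c  2  2  2  3  4  4  5
 l  3  3  3  3  4  5  5
 m  4  4  4  4  4  5  6
 o  5  5  5  4  5  5  6
 o  6  6  6  5  5  6  6
 o  7  7  7  6  6  6  7
 g  8  7  8  7  7  7  7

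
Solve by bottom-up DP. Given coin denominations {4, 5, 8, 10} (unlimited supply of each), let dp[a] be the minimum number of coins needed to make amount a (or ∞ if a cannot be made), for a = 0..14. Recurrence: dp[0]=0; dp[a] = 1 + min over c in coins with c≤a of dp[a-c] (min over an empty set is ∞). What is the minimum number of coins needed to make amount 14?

2

 a  0  1  2  3  4  5  6  7  8  9 10 11 12 13 14
dp  0  -  -  -  1  1  -  -  1  2  1  -  2  2  2
(- denotes ∞ / unreachable)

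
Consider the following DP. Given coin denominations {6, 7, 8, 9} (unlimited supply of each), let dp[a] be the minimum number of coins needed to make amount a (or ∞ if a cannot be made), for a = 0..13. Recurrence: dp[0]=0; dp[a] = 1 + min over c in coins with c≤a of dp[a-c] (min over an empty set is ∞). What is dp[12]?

 a  0  1  2  3  4  5  6  7  8  9 10 11 12 13
dp  0  -  -  -  -  -  1  1  1  1  -  -  2  2
(- denotes ∞ / unreachable)

2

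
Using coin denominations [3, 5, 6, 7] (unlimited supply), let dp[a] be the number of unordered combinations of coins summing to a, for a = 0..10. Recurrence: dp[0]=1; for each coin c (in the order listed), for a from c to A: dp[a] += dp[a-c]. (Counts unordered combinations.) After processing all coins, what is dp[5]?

1

after  coin     0     1     2     3     4     5     6     7     8     9    10
          3     1     0     0     1     0     0     1     0     0     1     0
          5     1     0     0     1     0     1     1     0     1     1     1
          6     1     0     0     1     0     1     2     0     1     2     1
          7     1     0     0     1     0     1     2     1     1     2     2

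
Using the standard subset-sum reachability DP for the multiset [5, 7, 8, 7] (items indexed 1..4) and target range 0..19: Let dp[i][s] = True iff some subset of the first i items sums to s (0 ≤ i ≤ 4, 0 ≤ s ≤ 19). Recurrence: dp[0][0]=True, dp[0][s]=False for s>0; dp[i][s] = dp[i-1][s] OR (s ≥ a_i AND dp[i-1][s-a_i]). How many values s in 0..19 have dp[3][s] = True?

7

i\s   0   1   2   3   4   5   6   7   8   9  10  11  12  13  14  15  16  17  18  19
  0   T   F   F   F   F   F   F   F   F   F   F   F   F   F   F   F   F   F   F   F
  1   T   F   F   F   F   T   F   F   F   F   F   F   F   F   F   F   F   F   F   F
  2   T   F   F   F   F   T   F   T   F   F   F   F   T   F   F   F   F   F   F   F
  3   T   F   F   F   F   T   F   T   T   F   F   F   T   T   F   T   F   F   F   F
  4   T   F   F   F   F   T   F   T   T   F   F   F   T   T   T   T   F   F   F   T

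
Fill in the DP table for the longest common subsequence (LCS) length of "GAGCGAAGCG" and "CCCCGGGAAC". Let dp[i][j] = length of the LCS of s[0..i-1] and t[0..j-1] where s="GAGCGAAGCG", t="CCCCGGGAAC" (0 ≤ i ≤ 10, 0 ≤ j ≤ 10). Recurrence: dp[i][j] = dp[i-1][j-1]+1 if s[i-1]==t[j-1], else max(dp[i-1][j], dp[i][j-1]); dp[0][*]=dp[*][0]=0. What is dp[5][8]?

   ''  C  C  C  C  G  G  G  A  A  C
''  0  0  0  0  0  0  0  0  0  0  0
 G  0  0  0  0  0  1  1  1  1  1  1
 A  0  0  0  0  0  1  1  1  2  2  2
 G  0  0  0  0  0  1  2  2  2  2  2
 C  0  1  1  1  1  1  2  2  2  2  3
 G  0  1  1  1  1  2  2  3  3  3  3
 A  0  1  1  1  1  2  2  3  4  4  4
 A  0  1  1  1  1  2  2  3  4  5  5
 G  0  1  1  1  1  2  3  3  4  5  5
 C  0  1  2  2  2  2  3  3  4  5  6
 G  0  1  2  2  2  3  3  4  4  5  6

3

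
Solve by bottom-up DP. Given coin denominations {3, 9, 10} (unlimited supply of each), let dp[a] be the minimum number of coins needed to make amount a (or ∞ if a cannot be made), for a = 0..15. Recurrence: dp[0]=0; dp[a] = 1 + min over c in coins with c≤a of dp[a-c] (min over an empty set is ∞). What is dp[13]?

2

 a  0  1  2  3  4  5  6  7  8  9 10 11 12 13 14 15
dp  0  -  -  1  -  -  2  -  -  1  1  -  2  2  -  3
(- denotes ∞ / unreachable)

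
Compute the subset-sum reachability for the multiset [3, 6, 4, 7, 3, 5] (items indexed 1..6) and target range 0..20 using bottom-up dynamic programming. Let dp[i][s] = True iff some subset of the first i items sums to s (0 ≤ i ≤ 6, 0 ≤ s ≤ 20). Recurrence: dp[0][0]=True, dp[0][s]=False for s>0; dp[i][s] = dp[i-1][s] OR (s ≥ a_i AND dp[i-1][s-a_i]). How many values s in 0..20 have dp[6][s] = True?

i\s   0   1   2   3   4   5   6   7   8   9  10  11  12  13  14  15  16  17  18  19  20
  0   T   F   F   F   F   F   F   F   F   F   F   F   F   F   F   F   F   F   F   F   F
  1   T   F   F   T   F   F   F   F   F   F   F   F   F   F   F   F   F   F   F   F   F
  2   T   F   F   T   F   F   T   F   F   T   F   F   F   F   F   F   F   F   F   F   F
  3   T   F   F   T   T   F   T   T   F   T   T   F   F   T   F   F   F   F   F   F   F
  4   T   F   F   T   T   F   T   T   F   T   T   T   F   T   T   F   T   T   F   F   T
  5   T   F   F   T   T   F   T   T   F   T   T   T   T   T   T   F   T   T   F   T   T
  6   T   F   F   T   T   T   T   T   T   T   T   T   T   T   T   T   T   T   T   T   T

19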